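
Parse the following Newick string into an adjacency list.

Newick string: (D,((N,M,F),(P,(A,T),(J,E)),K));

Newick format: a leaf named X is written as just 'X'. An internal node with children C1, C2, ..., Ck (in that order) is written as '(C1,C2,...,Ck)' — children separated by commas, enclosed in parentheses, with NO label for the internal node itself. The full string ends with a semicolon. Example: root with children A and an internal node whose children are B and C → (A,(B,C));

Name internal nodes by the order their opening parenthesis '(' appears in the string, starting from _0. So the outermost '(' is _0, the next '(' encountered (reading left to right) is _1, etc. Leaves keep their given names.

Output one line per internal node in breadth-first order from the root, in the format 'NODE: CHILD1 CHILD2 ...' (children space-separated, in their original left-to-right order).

Answer: _0: D _1
_1: _2 _3 K
_2: N M F
_3: P _4 _5
_4: A T
_5: J E

Derivation:
Input: (D,((N,M,F),(P,(A,T),(J,E)),K));
Scanning left-to-right, naming '(' by encounter order:
  pos 0: '(' -> open internal node _0 (depth 1)
  pos 3: '(' -> open internal node _1 (depth 2)
  pos 4: '(' -> open internal node _2 (depth 3)
  pos 10: ')' -> close internal node _2 (now at depth 2)
  pos 12: '(' -> open internal node _3 (depth 3)
  pos 15: '(' -> open internal node _4 (depth 4)
  pos 19: ')' -> close internal node _4 (now at depth 3)
  pos 21: '(' -> open internal node _5 (depth 4)
  pos 25: ')' -> close internal node _5 (now at depth 3)
  pos 26: ')' -> close internal node _3 (now at depth 2)
  pos 29: ')' -> close internal node _1 (now at depth 1)
  pos 30: ')' -> close internal node _0 (now at depth 0)
Total internal nodes: 6
BFS adjacency from root:
  _0: D _1
  _1: _2 _3 K
  _2: N M F
  _3: P _4 _5
  _4: A T
  _5: J E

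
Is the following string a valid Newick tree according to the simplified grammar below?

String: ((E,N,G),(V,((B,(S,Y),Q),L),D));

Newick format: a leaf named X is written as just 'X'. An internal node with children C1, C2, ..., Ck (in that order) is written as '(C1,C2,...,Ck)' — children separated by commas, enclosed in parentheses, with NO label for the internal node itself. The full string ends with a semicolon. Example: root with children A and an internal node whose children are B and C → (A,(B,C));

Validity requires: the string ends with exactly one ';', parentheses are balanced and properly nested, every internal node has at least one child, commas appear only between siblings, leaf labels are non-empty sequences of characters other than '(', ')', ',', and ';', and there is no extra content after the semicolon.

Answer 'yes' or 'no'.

Answer: yes

Derivation:
Input: ((E,N,G),(V,((B,(S,Y),Q),L),D));
Paren balance: 6 '(' vs 6 ')' OK
Ends with single ';': True
Full parse: OK
Valid: True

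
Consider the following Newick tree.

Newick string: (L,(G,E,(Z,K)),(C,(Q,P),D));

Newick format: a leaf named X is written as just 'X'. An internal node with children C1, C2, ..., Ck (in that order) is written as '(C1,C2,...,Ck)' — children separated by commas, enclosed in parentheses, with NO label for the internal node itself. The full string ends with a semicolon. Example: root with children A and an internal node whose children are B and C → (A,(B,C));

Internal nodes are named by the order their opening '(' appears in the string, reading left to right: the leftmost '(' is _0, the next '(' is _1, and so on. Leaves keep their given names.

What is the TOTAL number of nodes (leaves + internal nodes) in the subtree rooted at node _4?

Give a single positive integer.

Answer: 3

Derivation:
Newick: (L,(G,E,(Z,K)),(C,(Q,P),D));
Locate _4: it is the '(' at position 18 (the 5th '(' reading left to right).
Query: subtree rooted at _4
_4: subtree_size = 1 + 2
  Q: subtree_size = 1 + 0
  P: subtree_size = 1 + 0
Total subtree size of _4: 3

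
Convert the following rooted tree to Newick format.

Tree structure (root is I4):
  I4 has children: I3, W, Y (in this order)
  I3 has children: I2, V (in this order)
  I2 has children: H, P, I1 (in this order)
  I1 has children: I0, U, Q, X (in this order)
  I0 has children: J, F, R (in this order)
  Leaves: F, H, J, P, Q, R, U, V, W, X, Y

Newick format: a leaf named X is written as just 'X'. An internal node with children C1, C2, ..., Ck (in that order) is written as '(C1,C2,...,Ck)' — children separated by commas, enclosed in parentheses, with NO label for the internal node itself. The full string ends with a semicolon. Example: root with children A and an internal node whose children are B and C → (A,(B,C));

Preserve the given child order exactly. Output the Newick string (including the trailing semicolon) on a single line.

Answer: (((H,P,((J,F,R),U,Q,X)),V),W,Y);

Derivation:
internal I4 with children ['I3', 'W', 'Y']
  internal I3 with children ['I2', 'V']
    internal I2 with children ['H', 'P', 'I1']
      leaf 'H' → 'H'
      leaf 'P' → 'P'
      internal I1 with children ['I0', 'U', 'Q', 'X']
        internal I0 with children ['J', 'F', 'R']
          leaf 'J' → 'J'
          leaf 'F' → 'F'
          leaf 'R' → 'R'
        → '(J,F,R)'
        leaf 'U' → 'U'
        leaf 'Q' → 'Q'
        leaf 'X' → 'X'
      → '((J,F,R),U,Q,X)'
    → '(H,P,((J,F,R),U,Q,X))'
    leaf 'V' → 'V'
  → '((H,P,((J,F,R),U,Q,X)),V)'
  leaf 'W' → 'W'
  leaf 'Y' → 'Y'
→ '(((H,P,((J,F,R),U,Q,X)),V),W,Y)'
Final: (((H,P,((J,F,R),U,Q,X)),V),W,Y);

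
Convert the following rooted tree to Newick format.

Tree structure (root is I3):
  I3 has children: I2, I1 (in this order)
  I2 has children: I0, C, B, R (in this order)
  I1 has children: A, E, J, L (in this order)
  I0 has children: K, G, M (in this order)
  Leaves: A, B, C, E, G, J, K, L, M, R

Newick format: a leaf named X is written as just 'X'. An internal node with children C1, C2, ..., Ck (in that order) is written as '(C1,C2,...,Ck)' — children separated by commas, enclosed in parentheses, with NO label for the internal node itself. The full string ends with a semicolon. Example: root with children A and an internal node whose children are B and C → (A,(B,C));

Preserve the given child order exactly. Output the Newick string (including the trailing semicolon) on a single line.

Answer: (((K,G,M),C,B,R),(A,E,J,L));

Derivation:
internal I3 with children ['I2', 'I1']
  internal I2 with children ['I0', 'C', 'B', 'R']
    internal I0 with children ['K', 'G', 'M']
      leaf 'K' → 'K'
      leaf 'G' → 'G'
      leaf 'M' → 'M'
    → '(K,G,M)'
    leaf 'C' → 'C'
    leaf 'B' → 'B'
    leaf 'R' → 'R'
  → '((K,G,M),C,B,R)'
  internal I1 with children ['A', 'E', 'J', 'L']
    leaf 'A' → 'A'
    leaf 'E' → 'E'
    leaf 'J' → 'J'
    leaf 'L' → 'L'
  → '(A,E,J,L)'
→ '(((K,G,M),C,B,R),(A,E,J,L))'
Final: (((K,G,M),C,B,R),(A,E,J,L));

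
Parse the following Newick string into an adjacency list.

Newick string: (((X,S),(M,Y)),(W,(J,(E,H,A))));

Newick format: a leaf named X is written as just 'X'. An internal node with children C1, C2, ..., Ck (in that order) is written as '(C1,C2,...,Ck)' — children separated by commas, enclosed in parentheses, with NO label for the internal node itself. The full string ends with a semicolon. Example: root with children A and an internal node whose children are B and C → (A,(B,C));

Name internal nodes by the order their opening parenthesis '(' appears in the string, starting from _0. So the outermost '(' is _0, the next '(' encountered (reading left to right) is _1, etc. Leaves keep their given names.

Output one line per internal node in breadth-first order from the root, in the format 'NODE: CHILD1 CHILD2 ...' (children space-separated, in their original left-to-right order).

Input: (((X,S),(M,Y)),(W,(J,(E,H,A))));
Scanning left-to-right, naming '(' by encounter order:
  pos 0: '(' -> open internal node _0 (depth 1)
  pos 1: '(' -> open internal node _1 (depth 2)
  pos 2: '(' -> open internal node _2 (depth 3)
  pos 6: ')' -> close internal node _2 (now at depth 2)
  pos 8: '(' -> open internal node _3 (depth 3)
  pos 12: ')' -> close internal node _3 (now at depth 2)
  pos 13: ')' -> close internal node _1 (now at depth 1)
  pos 15: '(' -> open internal node _4 (depth 2)
  pos 18: '(' -> open internal node _5 (depth 3)
  pos 21: '(' -> open internal node _6 (depth 4)
  pos 27: ')' -> close internal node _6 (now at depth 3)
  pos 28: ')' -> close internal node _5 (now at depth 2)
  pos 29: ')' -> close internal node _4 (now at depth 1)
  pos 30: ')' -> close internal node _0 (now at depth 0)
Total internal nodes: 7
BFS adjacency from root:
  _0: _1 _4
  _1: _2 _3
  _4: W _5
  _2: X S
  _3: M Y
  _5: J _6
  _6: E H A

Answer: _0: _1 _4
_1: _2 _3
_4: W _5
_2: X S
_3: M Y
_5: J _6
_6: E H A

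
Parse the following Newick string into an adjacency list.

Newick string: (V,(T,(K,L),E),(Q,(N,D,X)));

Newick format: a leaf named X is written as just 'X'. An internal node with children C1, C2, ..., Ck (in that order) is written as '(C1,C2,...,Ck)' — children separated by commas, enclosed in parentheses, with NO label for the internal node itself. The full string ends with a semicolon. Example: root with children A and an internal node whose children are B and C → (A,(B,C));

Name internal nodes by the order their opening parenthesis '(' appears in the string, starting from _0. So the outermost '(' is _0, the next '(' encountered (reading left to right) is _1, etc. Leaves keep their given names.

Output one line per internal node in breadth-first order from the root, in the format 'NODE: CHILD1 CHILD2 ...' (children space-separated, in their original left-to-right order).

Input: (V,(T,(K,L),E),(Q,(N,D,X)));
Scanning left-to-right, naming '(' by encounter order:
  pos 0: '(' -> open internal node _0 (depth 1)
  pos 3: '(' -> open internal node _1 (depth 2)
  pos 6: '(' -> open internal node _2 (depth 3)
  pos 10: ')' -> close internal node _2 (now at depth 2)
  pos 13: ')' -> close internal node _1 (now at depth 1)
  pos 15: '(' -> open internal node _3 (depth 2)
  pos 18: '(' -> open internal node _4 (depth 3)
  pos 24: ')' -> close internal node _4 (now at depth 2)
  pos 25: ')' -> close internal node _3 (now at depth 1)
  pos 26: ')' -> close internal node _0 (now at depth 0)
Total internal nodes: 5
BFS adjacency from root:
  _0: V _1 _3
  _1: T _2 E
  _3: Q _4
  _2: K L
  _4: N D X

Answer: _0: V _1 _3
_1: T _2 E
_3: Q _4
_2: K L
_4: N D X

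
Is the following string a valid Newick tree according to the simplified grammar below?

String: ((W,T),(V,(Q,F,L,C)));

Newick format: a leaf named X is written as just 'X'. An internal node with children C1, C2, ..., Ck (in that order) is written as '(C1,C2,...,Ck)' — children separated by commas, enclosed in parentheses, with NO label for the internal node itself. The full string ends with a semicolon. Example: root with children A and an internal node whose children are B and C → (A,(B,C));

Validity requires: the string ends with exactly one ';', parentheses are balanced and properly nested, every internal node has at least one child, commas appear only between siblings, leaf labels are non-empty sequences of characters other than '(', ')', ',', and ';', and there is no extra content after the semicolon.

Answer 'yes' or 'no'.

Answer: yes

Derivation:
Input: ((W,T),(V,(Q,F,L,C)));
Paren balance: 4 '(' vs 4 ')' OK
Ends with single ';': True
Full parse: OK
Valid: True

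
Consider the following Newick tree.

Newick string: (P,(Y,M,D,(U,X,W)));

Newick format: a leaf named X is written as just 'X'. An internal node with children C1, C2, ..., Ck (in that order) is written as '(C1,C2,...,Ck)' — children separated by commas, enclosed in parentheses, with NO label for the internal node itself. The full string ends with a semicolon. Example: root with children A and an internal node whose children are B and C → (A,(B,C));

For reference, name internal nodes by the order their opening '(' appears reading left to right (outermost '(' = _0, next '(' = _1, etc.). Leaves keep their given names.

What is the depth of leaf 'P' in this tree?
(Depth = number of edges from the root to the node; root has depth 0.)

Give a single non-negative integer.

Answer: 1

Derivation:
Newick: (P,(Y,M,D,(U,X,W)));
Naming internals by '(' encounter order: outermost '(' = _0, next = _1, ...
Query node: P
Path from root: _0 -> P
Depth of P: 1 (number of edges from root)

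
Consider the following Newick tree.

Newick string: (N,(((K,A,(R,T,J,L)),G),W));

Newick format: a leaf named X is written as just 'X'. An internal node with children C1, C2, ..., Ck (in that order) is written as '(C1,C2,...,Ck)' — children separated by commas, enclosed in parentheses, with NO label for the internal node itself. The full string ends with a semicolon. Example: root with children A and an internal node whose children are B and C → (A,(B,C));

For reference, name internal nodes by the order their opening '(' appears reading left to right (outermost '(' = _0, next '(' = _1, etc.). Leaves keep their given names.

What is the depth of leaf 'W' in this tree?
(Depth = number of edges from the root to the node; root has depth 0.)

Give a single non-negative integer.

Answer: 2

Derivation:
Newick: (N,(((K,A,(R,T,J,L)),G),W));
Naming internals by '(' encounter order: outermost '(' = _0, next = _1, ...
Query node: W
Path from root: _0 -> _1 -> W
Depth of W: 2 (number of edges from root)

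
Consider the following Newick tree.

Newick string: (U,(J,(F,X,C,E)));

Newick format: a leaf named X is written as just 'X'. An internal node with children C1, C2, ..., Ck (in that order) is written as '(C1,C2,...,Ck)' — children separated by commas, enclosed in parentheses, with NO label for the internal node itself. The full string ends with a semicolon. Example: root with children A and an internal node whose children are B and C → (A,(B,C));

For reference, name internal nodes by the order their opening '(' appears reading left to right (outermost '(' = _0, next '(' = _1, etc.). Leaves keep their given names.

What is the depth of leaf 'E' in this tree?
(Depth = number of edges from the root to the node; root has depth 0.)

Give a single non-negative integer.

Newick: (U,(J,(F,X,C,E)));
Naming internals by '(' encounter order: outermost '(' = _0, next = _1, ...
Query node: E
Path from root: _0 -> _1 -> _2 -> E
Depth of E: 3 (number of edges from root)

Answer: 3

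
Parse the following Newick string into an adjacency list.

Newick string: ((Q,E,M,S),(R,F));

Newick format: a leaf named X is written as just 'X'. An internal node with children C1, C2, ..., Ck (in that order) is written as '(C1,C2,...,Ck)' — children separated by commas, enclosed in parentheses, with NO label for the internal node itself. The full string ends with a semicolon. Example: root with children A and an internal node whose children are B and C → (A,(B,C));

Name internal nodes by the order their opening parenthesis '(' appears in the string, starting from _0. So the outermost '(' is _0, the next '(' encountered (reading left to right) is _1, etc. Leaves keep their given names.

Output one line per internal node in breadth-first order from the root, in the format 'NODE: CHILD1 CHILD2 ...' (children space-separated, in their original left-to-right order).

Answer: _0: _1 _2
_1: Q E M S
_2: R F

Derivation:
Input: ((Q,E,M,S),(R,F));
Scanning left-to-right, naming '(' by encounter order:
  pos 0: '(' -> open internal node _0 (depth 1)
  pos 1: '(' -> open internal node _1 (depth 2)
  pos 9: ')' -> close internal node _1 (now at depth 1)
  pos 11: '(' -> open internal node _2 (depth 2)
  pos 15: ')' -> close internal node _2 (now at depth 1)
  pos 16: ')' -> close internal node _0 (now at depth 0)
Total internal nodes: 3
BFS adjacency from root:
  _0: _1 _2
  _1: Q E M S
  _2: R F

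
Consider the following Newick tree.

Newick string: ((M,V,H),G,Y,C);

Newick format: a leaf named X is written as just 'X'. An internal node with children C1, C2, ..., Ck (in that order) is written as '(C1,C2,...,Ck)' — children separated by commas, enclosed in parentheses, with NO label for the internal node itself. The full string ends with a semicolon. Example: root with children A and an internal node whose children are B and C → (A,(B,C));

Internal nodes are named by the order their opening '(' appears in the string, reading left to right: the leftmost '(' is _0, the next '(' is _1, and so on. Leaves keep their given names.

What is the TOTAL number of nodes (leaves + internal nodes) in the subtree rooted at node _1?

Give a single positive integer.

Answer: 4

Derivation:
Newick: ((M,V,H),G,Y,C);
Locate _1: it is the '(' at position 1 (the 2nd '(' reading left to right).
Query: subtree rooted at _1
_1: subtree_size = 1 + 3
  M: subtree_size = 1 + 0
  V: subtree_size = 1 + 0
  H: subtree_size = 1 + 0
Total subtree size of _1: 4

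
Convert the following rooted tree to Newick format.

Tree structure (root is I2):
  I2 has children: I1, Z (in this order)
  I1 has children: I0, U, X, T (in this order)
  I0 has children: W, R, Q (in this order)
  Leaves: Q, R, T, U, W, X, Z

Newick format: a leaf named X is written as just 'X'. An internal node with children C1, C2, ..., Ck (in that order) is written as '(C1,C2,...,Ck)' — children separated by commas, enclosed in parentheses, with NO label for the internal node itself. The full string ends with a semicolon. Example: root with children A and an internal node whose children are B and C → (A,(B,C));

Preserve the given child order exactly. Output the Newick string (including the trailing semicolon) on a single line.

internal I2 with children ['I1', 'Z']
  internal I1 with children ['I0', 'U', 'X', 'T']
    internal I0 with children ['W', 'R', 'Q']
      leaf 'W' → 'W'
      leaf 'R' → 'R'
      leaf 'Q' → 'Q'
    → '(W,R,Q)'
    leaf 'U' → 'U'
    leaf 'X' → 'X'
    leaf 'T' → 'T'
  → '((W,R,Q),U,X,T)'
  leaf 'Z' → 'Z'
→ '(((W,R,Q),U,X,T),Z)'
Final: (((W,R,Q),U,X,T),Z);

Answer: (((W,R,Q),U,X,T),Z);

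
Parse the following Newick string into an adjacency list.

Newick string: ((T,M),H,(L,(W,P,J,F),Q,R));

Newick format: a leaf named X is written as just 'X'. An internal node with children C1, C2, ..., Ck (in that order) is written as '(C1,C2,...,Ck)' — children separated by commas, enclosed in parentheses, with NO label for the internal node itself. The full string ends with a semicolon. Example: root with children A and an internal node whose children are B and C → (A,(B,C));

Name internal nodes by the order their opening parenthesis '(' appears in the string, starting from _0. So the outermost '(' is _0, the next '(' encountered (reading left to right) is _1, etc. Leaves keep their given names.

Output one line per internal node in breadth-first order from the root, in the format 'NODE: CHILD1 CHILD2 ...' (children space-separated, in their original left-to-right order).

Input: ((T,M),H,(L,(W,P,J,F),Q,R));
Scanning left-to-right, naming '(' by encounter order:
  pos 0: '(' -> open internal node _0 (depth 1)
  pos 1: '(' -> open internal node _1 (depth 2)
  pos 5: ')' -> close internal node _1 (now at depth 1)
  pos 9: '(' -> open internal node _2 (depth 2)
  pos 12: '(' -> open internal node _3 (depth 3)
  pos 20: ')' -> close internal node _3 (now at depth 2)
  pos 25: ')' -> close internal node _2 (now at depth 1)
  pos 26: ')' -> close internal node _0 (now at depth 0)
Total internal nodes: 4
BFS adjacency from root:
  _0: _1 H _2
  _1: T M
  _2: L _3 Q R
  _3: W P J F

Answer: _0: _1 H _2
_1: T M
_2: L _3 Q R
_3: W P J F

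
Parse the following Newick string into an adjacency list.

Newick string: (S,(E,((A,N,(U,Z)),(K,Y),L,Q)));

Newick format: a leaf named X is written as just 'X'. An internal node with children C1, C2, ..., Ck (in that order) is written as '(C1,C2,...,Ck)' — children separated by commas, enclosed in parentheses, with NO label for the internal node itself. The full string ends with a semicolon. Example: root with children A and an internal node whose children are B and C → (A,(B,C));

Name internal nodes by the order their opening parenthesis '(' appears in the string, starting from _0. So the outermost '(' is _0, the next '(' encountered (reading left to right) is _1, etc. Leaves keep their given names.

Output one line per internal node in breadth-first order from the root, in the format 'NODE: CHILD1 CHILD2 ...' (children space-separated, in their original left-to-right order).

Input: (S,(E,((A,N,(U,Z)),(K,Y),L,Q)));
Scanning left-to-right, naming '(' by encounter order:
  pos 0: '(' -> open internal node _0 (depth 1)
  pos 3: '(' -> open internal node _1 (depth 2)
  pos 6: '(' -> open internal node _2 (depth 3)
  pos 7: '(' -> open internal node _3 (depth 4)
  pos 12: '(' -> open internal node _4 (depth 5)
  pos 16: ')' -> close internal node _4 (now at depth 4)
  pos 17: ')' -> close internal node _3 (now at depth 3)
  pos 19: '(' -> open internal node _5 (depth 4)
  pos 23: ')' -> close internal node _5 (now at depth 3)
  pos 28: ')' -> close internal node _2 (now at depth 2)
  pos 29: ')' -> close internal node _1 (now at depth 1)
  pos 30: ')' -> close internal node _0 (now at depth 0)
Total internal nodes: 6
BFS adjacency from root:
  _0: S _1
  _1: E _2
  _2: _3 _5 L Q
  _3: A N _4
  _5: K Y
  _4: U Z

Answer: _0: S _1
_1: E _2
_2: _3 _5 L Q
_3: A N _4
_5: K Y
_4: U Z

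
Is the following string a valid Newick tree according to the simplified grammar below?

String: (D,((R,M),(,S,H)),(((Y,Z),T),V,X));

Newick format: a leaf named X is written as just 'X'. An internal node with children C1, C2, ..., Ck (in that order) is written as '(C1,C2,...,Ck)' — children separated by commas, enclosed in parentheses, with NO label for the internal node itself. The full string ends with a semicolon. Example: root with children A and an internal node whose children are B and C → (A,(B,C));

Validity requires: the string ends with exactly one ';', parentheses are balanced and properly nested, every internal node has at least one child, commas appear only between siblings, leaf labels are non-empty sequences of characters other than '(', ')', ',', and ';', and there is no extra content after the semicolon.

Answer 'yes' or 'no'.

Answer: no

Derivation:
Input: (D,((R,M),(,S,H)),(((Y,Z),T),V,X));
Paren balance: 7 '(' vs 7 ')' OK
Ends with single ';': True
Full parse: FAILS (empty leaf label at pos 11)
Valid: False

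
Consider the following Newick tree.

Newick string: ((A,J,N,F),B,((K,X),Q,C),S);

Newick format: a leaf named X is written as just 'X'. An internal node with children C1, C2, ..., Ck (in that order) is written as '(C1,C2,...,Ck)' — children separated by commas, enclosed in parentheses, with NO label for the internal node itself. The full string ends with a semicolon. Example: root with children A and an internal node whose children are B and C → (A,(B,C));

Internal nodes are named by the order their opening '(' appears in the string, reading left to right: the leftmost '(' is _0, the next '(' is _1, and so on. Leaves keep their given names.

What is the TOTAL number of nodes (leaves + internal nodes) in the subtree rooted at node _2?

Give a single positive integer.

Newick: ((A,J,N,F),B,((K,X),Q,C),S);
Locate _2: it is the '(' at position 13 (the 3rd '(' reading left to right).
Query: subtree rooted at _2
_2: subtree_size = 1 + 5
  _3: subtree_size = 1 + 2
    K: subtree_size = 1 + 0
    X: subtree_size = 1 + 0
  Q: subtree_size = 1 + 0
  C: subtree_size = 1 + 0
Total subtree size of _2: 6

Answer: 6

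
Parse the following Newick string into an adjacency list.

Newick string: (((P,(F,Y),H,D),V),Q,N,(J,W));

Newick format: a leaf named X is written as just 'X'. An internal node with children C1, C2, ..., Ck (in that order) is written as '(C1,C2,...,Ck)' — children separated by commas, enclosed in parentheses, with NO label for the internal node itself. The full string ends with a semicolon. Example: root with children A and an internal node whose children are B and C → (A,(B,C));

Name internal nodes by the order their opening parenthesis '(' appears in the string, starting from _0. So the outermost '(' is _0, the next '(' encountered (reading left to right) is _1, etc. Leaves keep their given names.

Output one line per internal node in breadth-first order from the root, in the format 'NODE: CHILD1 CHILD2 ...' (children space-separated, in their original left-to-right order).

Answer: _0: _1 Q N _4
_1: _2 V
_4: J W
_2: P _3 H D
_3: F Y

Derivation:
Input: (((P,(F,Y),H,D),V),Q,N,(J,W));
Scanning left-to-right, naming '(' by encounter order:
  pos 0: '(' -> open internal node _0 (depth 1)
  pos 1: '(' -> open internal node _1 (depth 2)
  pos 2: '(' -> open internal node _2 (depth 3)
  pos 5: '(' -> open internal node _3 (depth 4)
  pos 9: ')' -> close internal node _3 (now at depth 3)
  pos 14: ')' -> close internal node _2 (now at depth 2)
  pos 17: ')' -> close internal node _1 (now at depth 1)
  pos 23: '(' -> open internal node _4 (depth 2)
  pos 27: ')' -> close internal node _4 (now at depth 1)
  pos 28: ')' -> close internal node _0 (now at depth 0)
Total internal nodes: 5
BFS adjacency from root:
  _0: _1 Q N _4
  _1: _2 V
  _4: J W
  _2: P _3 H D
  _3: F Y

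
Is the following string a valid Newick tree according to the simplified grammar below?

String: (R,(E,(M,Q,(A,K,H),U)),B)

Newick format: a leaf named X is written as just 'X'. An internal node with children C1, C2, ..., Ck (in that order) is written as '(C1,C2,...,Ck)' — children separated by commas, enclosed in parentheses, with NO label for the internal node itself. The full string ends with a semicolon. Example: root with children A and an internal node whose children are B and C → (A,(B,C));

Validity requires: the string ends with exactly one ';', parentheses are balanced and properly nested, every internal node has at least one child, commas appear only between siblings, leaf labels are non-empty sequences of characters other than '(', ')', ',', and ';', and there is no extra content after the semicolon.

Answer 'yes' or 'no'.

Answer: no

Derivation:
Input: (R,(E,(M,Q,(A,K,H),U)),B)
Paren balance: 4 '(' vs 4 ')' OK
Ends with single ';': False
Full parse: FAILS (must end with ;)
Valid: False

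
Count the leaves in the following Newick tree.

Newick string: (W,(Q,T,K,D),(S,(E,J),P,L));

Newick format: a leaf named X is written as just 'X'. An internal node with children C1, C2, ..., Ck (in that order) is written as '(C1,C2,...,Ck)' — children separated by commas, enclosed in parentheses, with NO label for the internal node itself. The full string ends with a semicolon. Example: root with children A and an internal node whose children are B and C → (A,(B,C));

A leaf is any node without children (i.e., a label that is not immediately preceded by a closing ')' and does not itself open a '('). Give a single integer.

Answer: 10

Derivation:
Newick: (W,(Q,T,K,D),(S,(E,J),P,L));
Scan left-to-right; a leaf is any maximal label run not followed by '(':
  pos 1: leaf 'W' → count = 1
  pos 4: leaf 'Q' → count = 2
  pos 6: leaf 'T' → count = 3
  pos 8: leaf 'K' → count = 4
  pos 10: leaf 'D' → count = 5
  pos 14: leaf 'S' → count = 6
  pos 17: leaf 'E' → count = 7
  pos 19: leaf 'J' → count = 8
  pos 22: leaf 'P' → count = 9
  pos 24: leaf 'L' → count = 10
Total leaves: 10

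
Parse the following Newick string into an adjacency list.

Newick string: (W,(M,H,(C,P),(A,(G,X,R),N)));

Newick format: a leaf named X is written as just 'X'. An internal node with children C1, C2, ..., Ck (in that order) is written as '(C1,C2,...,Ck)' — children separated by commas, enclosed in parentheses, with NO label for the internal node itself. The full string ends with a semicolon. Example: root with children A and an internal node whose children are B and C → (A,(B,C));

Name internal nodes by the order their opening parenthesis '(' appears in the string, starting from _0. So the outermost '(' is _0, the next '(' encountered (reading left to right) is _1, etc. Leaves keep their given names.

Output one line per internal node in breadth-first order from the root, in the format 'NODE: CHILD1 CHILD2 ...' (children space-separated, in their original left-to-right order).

Answer: _0: W _1
_1: M H _2 _3
_2: C P
_3: A _4 N
_4: G X R

Derivation:
Input: (W,(M,H,(C,P),(A,(G,X,R),N)));
Scanning left-to-right, naming '(' by encounter order:
  pos 0: '(' -> open internal node _0 (depth 1)
  pos 3: '(' -> open internal node _1 (depth 2)
  pos 8: '(' -> open internal node _2 (depth 3)
  pos 12: ')' -> close internal node _2 (now at depth 2)
  pos 14: '(' -> open internal node _3 (depth 3)
  pos 17: '(' -> open internal node _4 (depth 4)
  pos 23: ')' -> close internal node _4 (now at depth 3)
  pos 26: ')' -> close internal node _3 (now at depth 2)
  pos 27: ')' -> close internal node _1 (now at depth 1)
  pos 28: ')' -> close internal node _0 (now at depth 0)
Total internal nodes: 5
BFS adjacency from root:
  _0: W _1
  _1: M H _2 _3
  _2: C P
  _3: A _4 N
  _4: G X R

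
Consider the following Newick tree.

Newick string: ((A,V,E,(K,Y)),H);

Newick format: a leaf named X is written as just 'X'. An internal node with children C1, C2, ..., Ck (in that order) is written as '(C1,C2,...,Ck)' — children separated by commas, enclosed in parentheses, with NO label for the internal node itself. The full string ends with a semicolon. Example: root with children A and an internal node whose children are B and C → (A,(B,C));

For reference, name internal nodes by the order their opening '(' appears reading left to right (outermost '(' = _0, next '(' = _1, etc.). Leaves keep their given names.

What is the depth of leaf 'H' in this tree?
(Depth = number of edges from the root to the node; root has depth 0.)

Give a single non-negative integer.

Newick: ((A,V,E,(K,Y)),H);
Naming internals by '(' encounter order: outermost '(' = _0, next = _1, ...
Query node: H
Path from root: _0 -> H
Depth of H: 1 (number of edges from root)

Answer: 1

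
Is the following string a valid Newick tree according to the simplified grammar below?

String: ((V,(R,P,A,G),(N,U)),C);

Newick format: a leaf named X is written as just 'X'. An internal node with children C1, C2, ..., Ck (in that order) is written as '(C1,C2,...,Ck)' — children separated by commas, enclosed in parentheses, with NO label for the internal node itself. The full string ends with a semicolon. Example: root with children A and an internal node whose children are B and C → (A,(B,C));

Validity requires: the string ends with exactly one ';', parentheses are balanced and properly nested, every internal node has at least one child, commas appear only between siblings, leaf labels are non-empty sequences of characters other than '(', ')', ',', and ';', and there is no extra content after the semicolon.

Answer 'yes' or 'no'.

Input: ((V,(R,P,A,G),(N,U)),C);
Paren balance: 4 '(' vs 4 ')' OK
Ends with single ';': True
Full parse: OK
Valid: True

Answer: yes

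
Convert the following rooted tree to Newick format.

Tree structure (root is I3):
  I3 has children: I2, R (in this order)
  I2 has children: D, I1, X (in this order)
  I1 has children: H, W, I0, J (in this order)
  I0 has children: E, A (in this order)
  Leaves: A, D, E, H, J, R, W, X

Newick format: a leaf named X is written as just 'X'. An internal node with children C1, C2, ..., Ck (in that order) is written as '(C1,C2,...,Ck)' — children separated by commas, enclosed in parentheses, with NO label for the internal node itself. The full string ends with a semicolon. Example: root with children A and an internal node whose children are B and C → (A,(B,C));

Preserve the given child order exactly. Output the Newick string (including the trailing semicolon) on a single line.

Answer: ((D,(H,W,(E,A),J),X),R);

Derivation:
internal I3 with children ['I2', 'R']
  internal I2 with children ['D', 'I1', 'X']
    leaf 'D' → 'D'
    internal I1 with children ['H', 'W', 'I0', 'J']
      leaf 'H' → 'H'
      leaf 'W' → 'W'
      internal I0 with children ['E', 'A']
        leaf 'E' → 'E'
        leaf 'A' → 'A'
      → '(E,A)'
      leaf 'J' → 'J'
    → '(H,W,(E,A),J)'
    leaf 'X' → 'X'
  → '(D,(H,W,(E,A),J),X)'
  leaf 'R' → 'R'
→ '((D,(H,W,(E,A),J),X),R)'
Final: ((D,(H,W,(E,A),J),X),R);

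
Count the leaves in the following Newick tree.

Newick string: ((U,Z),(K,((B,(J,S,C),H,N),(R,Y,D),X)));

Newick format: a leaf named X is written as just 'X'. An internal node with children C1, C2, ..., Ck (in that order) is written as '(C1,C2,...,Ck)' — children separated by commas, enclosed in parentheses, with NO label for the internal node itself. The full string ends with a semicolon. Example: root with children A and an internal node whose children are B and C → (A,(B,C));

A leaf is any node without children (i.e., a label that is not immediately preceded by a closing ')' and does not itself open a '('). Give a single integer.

Answer: 13

Derivation:
Newick: ((U,Z),(K,((B,(J,S,C),H,N),(R,Y,D),X)));
Scan left-to-right; a leaf is any maximal label run not followed by '(':
  pos 2: leaf 'U' → count = 1
  pos 4: leaf 'Z' → count = 2
  pos 8: leaf 'K' → count = 3
  pos 12: leaf 'B' → count = 4
  pos 15: leaf 'J' → count = 5
  pos 17: leaf 'S' → count = 6
  pos 19: leaf 'C' → count = 7
  pos 22: leaf 'H' → count = 8
  pos 24: leaf 'N' → count = 9
  pos 28: leaf 'R' → count = 10
  pos 30: leaf 'Y' → count = 11
  pos 32: leaf 'D' → count = 12
  pos 35: leaf 'X' → count = 13
Total leaves: 13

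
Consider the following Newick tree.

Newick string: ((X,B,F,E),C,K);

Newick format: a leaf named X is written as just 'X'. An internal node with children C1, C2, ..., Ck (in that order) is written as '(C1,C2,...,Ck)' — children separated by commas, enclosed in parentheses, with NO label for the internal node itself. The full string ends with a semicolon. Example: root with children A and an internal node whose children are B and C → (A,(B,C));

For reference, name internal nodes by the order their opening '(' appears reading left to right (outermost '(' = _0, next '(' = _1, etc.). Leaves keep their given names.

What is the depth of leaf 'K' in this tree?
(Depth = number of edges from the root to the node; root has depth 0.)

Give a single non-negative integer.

Answer: 1

Derivation:
Newick: ((X,B,F,E),C,K);
Naming internals by '(' encounter order: outermost '(' = _0, next = _1, ...
Query node: K
Path from root: _0 -> K
Depth of K: 1 (number of edges from root)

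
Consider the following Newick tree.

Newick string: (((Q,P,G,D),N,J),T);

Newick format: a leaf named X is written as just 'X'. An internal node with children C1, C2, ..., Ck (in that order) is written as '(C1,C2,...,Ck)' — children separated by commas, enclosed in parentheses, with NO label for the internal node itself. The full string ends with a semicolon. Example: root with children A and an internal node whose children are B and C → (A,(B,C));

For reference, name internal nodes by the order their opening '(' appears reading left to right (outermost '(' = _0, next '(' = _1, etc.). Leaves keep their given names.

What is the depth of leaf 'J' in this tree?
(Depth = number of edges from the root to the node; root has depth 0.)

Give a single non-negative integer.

Answer: 2

Derivation:
Newick: (((Q,P,G,D),N,J),T);
Naming internals by '(' encounter order: outermost '(' = _0, next = _1, ...
Query node: J
Path from root: _0 -> _1 -> J
Depth of J: 2 (number of edges from root)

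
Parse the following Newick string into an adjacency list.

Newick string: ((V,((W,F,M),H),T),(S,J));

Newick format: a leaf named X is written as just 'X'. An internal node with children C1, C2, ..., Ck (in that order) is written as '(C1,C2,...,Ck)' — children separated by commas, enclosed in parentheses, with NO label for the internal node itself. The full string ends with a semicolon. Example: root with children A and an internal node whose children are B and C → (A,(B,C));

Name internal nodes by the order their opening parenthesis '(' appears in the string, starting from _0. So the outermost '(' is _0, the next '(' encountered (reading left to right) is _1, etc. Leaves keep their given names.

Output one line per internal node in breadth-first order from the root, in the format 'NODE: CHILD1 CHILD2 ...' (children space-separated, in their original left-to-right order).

Answer: _0: _1 _4
_1: V _2 T
_4: S J
_2: _3 H
_3: W F M

Derivation:
Input: ((V,((W,F,M),H),T),(S,J));
Scanning left-to-right, naming '(' by encounter order:
  pos 0: '(' -> open internal node _0 (depth 1)
  pos 1: '(' -> open internal node _1 (depth 2)
  pos 4: '(' -> open internal node _2 (depth 3)
  pos 5: '(' -> open internal node _3 (depth 4)
  pos 11: ')' -> close internal node _3 (now at depth 3)
  pos 14: ')' -> close internal node _2 (now at depth 2)
  pos 17: ')' -> close internal node _1 (now at depth 1)
  pos 19: '(' -> open internal node _4 (depth 2)
  pos 23: ')' -> close internal node _4 (now at depth 1)
  pos 24: ')' -> close internal node _0 (now at depth 0)
Total internal nodes: 5
BFS adjacency from root:
  _0: _1 _4
  _1: V _2 T
  _4: S J
  _2: _3 H
  _3: W F M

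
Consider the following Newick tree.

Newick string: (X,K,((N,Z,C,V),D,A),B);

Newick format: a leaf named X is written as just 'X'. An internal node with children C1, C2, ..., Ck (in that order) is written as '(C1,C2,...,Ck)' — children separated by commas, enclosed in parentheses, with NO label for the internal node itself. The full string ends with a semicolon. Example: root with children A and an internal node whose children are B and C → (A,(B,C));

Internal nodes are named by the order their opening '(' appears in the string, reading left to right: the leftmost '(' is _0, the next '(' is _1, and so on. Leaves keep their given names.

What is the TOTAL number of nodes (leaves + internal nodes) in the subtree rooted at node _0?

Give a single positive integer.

Answer: 12

Derivation:
Newick: (X,K,((N,Z,C,V),D,A),B);
Locate _0: it is the '(' at position 0 (the 1st '(' reading left to right).
Query: subtree rooted at _0
_0: subtree_size = 1 + 11
  X: subtree_size = 1 + 0
  K: subtree_size = 1 + 0
  _1: subtree_size = 1 + 7
    _2: subtree_size = 1 + 4
      N: subtree_size = 1 + 0
      Z: subtree_size = 1 + 0
      C: subtree_size = 1 + 0
      V: subtree_size = 1 + 0
    D: subtree_size = 1 + 0
    A: subtree_size = 1 + 0
  B: subtree_size = 1 + 0
Total subtree size of _0: 12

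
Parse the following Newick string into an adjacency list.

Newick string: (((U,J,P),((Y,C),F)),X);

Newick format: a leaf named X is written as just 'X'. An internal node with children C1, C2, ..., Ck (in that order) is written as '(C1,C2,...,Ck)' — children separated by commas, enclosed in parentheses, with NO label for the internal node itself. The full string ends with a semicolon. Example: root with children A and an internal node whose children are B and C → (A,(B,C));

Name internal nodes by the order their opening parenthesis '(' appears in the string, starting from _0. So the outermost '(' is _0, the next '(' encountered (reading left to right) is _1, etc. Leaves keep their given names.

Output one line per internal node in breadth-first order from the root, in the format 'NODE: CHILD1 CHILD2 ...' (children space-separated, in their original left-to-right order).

Answer: _0: _1 X
_1: _2 _3
_2: U J P
_3: _4 F
_4: Y C

Derivation:
Input: (((U,J,P),((Y,C),F)),X);
Scanning left-to-right, naming '(' by encounter order:
  pos 0: '(' -> open internal node _0 (depth 1)
  pos 1: '(' -> open internal node _1 (depth 2)
  pos 2: '(' -> open internal node _2 (depth 3)
  pos 8: ')' -> close internal node _2 (now at depth 2)
  pos 10: '(' -> open internal node _3 (depth 3)
  pos 11: '(' -> open internal node _4 (depth 4)
  pos 15: ')' -> close internal node _4 (now at depth 3)
  pos 18: ')' -> close internal node _3 (now at depth 2)
  pos 19: ')' -> close internal node _1 (now at depth 1)
  pos 22: ')' -> close internal node _0 (now at depth 0)
Total internal nodes: 5
BFS adjacency from root:
  _0: _1 X
  _1: _2 _3
  _2: U J P
  _3: _4 F
  _4: Y C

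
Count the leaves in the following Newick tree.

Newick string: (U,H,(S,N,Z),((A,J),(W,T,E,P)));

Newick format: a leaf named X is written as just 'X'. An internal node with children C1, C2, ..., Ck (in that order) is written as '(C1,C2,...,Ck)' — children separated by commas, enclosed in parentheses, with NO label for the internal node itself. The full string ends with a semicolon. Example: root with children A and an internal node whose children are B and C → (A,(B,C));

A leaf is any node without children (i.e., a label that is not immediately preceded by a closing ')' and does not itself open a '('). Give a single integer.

Answer: 11

Derivation:
Newick: (U,H,(S,N,Z),((A,J),(W,T,E,P)));
Scan left-to-right; a leaf is any maximal label run not followed by '(':
  pos 1: leaf 'U' → count = 1
  pos 3: leaf 'H' → count = 2
  pos 6: leaf 'S' → count = 3
  pos 8: leaf 'N' → count = 4
  pos 10: leaf 'Z' → count = 5
  pos 15: leaf 'A' → count = 6
  pos 17: leaf 'J' → count = 7
  pos 21: leaf 'W' → count = 8
  pos 23: leaf 'T' → count = 9
  pos 25: leaf 'E' → count = 10
  pos 27: leaf 'P' → count = 11
Total leaves: 11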